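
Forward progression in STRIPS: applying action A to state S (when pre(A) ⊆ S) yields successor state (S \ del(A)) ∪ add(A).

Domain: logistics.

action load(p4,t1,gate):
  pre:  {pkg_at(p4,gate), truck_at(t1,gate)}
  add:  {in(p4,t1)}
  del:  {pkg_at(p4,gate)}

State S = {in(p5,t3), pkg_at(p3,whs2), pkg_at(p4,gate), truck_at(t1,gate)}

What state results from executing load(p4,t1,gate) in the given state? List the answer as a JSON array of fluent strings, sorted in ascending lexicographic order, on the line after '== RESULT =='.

Compute (S \ del) ∪ add:
  pre ⊆ S: {pkg_at(p4,gate), truck_at(t1,gate)} ⊆ S  — applicable
  S \ del = {in(p5,t3), pkg_at(p3,whs2), truck_at(t1,gate)}
  ∪ add   = {in(p4,t1), in(p5,t3), pkg_at(p3,whs2), truck_at(t1,gate)}

== RESULT ==
["in(p4,t1)", "in(p5,t3)", "pkg_at(p3,whs2)", "truck_at(t1,gate)"]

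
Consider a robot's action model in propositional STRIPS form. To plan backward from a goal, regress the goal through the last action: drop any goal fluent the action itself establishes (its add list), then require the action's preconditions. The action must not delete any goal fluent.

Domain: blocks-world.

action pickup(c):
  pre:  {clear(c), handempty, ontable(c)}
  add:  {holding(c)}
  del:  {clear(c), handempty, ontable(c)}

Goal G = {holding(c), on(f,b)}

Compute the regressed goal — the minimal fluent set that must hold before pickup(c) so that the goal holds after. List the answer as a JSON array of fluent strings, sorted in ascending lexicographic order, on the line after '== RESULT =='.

Compute (G \ add) ∪ pre:
  G ∩ del = {}  (empty — regression defined)
  G \ add = {holding(c), on(f,b)} \ {holding(c)} = {on(f,b)}
  ∪ pre   = {on(f,b)} ∪ {clear(c), handempty, ontable(c)}
          = {clear(c), handempty, on(f,b), ontable(c)}

== RESULT ==
["clear(c)", "handempty", "on(f,b)", "ontable(c)"]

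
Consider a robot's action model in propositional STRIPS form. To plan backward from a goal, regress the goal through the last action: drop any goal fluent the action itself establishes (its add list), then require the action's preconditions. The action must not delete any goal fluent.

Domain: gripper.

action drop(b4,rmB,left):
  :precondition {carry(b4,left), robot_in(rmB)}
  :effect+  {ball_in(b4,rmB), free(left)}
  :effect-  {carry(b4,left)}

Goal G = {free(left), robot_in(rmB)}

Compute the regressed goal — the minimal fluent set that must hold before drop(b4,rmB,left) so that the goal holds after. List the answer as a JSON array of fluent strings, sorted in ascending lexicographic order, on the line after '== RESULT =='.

Compute (G \ add) ∪ pre:
  G ∩ del = {}  (empty — regression defined)
  G \ add = {free(left), robot_in(rmB)} \ {ball_in(b4,rmB), free(left)} = {robot_in(rmB)}
  ∪ pre   = {robot_in(rmB)} ∪ {carry(b4,left), robot_in(rmB)}
          = {carry(b4,left), robot_in(rmB)}

== RESULT ==
["carry(b4,left)", "robot_in(rmB)"]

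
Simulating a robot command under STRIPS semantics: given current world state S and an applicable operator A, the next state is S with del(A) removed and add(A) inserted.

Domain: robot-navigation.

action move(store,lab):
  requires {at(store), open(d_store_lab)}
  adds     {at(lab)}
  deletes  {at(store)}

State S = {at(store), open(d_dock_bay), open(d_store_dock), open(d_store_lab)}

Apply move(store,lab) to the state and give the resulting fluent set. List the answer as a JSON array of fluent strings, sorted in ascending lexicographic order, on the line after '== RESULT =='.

Progress:
  pre ⊆ S: {at(store), open(d_store_lab)} ⊆ S  — applicable
  S \ del = {open(d_dock_bay), open(d_store_dock), open(d_store_lab)}
  ∪ add   = {at(lab), open(d_dock_bay), open(d_store_dock), open(d_store_lab)}

== RESULT ==
["at(lab)", "open(d_dock_bay)", "open(d_store_dock)", "open(d_store_lab)"]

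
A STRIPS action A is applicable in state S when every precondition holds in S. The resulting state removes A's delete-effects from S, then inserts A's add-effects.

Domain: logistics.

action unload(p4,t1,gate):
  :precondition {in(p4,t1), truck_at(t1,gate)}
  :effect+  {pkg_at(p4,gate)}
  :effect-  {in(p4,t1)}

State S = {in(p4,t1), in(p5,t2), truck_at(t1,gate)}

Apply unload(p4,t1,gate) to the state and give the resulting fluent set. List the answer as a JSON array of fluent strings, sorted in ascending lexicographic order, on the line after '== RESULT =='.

Compute (S \ del) ∪ add:
  pre ⊆ S: {in(p4,t1), truck_at(t1,gate)} ⊆ S  — applicable
  S \ del = {in(p5,t2), truck_at(t1,gate)}
  ∪ add   = {in(p5,t2), pkg_at(p4,gate), truck_at(t1,gate)}

== RESULT ==
["in(p5,t2)", "pkg_at(p4,gate)", "truck_at(t1,gate)"]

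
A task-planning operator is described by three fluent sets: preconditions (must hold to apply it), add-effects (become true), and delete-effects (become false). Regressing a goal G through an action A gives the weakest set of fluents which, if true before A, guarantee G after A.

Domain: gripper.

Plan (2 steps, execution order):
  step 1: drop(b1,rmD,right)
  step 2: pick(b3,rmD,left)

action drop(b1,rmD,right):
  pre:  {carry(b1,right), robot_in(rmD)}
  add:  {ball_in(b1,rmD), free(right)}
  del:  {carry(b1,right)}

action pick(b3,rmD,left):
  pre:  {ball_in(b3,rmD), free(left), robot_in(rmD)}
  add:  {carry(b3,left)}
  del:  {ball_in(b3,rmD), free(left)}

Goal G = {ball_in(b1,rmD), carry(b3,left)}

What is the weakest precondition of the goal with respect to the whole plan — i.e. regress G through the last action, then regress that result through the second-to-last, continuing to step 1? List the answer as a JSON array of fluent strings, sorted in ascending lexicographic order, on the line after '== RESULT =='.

Work backward from the goal:
  through step 2 (pick(b3,rmD,left)): drop {carry(b3,left)}, keep {ball_in(b1,rmD)}, require {ball_in(b3,rmD), free(left), robot_in(rmD)}
    → {ball_in(b1,rmD), ball_in(b3,rmD), free(left), robot_in(rmD)}
  through step 1 (drop(b1,rmD,right)): drop {ball_in(b1,rmD)}, keep {ball_in(b3,rmD), free(left), robot_in(rmD)}, require {carry(b1,right), robot_in(rmD)}
    → {ball_in(b3,rmD), carry(b1,right), free(left), robot_in(rmD)}

== RESULT ==
["ball_in(b3,rmD)", "carry(b1,right)", "free(left)", "robot_in(rmD)"]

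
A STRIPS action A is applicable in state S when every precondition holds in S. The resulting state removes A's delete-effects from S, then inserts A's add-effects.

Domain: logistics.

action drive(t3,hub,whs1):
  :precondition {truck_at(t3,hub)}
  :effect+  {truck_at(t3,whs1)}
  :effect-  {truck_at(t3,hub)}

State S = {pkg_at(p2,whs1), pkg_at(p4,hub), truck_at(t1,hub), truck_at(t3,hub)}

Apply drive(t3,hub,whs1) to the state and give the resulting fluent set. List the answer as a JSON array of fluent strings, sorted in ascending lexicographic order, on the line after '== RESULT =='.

Compute (S \ del) ∪ add:
  pre ⊆ S: {truck_at(t3,hub)} ⊆ S  — applicable
  S \ del = {pkg_at(p2,whs1), pkg_at(p4,hub), truck_at(t1,hub)}
  ∪ add   = {pkg_at(p2,whs1), pkg_at(p4,hub), truck_at(t1,hub), truck_at(t3,whs1)}

== RESULT ==
["pkg_at(p2,whs1)", "pkg_at(p4,hub)", "truck_at(t1,hub)", "truck_at(t3,whs1)"]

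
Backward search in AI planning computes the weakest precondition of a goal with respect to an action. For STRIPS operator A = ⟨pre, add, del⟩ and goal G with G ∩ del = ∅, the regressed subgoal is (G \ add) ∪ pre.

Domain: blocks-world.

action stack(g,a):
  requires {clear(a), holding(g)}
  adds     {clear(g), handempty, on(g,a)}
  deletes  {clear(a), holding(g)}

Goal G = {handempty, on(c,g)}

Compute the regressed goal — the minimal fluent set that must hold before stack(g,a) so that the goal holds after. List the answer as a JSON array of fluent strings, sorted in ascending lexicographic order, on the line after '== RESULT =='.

Regress:
  G ∩ del = {}  (empty — regression defined)
  G \ add = {handempty, on(c,g)} \ {clear(g), handempty, on(g,a)} = {on(c,g)}
  ∪ pre   = {on(c,g)} ∪ {clear(a), holding(g)}
          = {clear(a), holding(g), on(c,g)}

== RESULT ==
["clear(a)", "holding(g)", "on(c,g)"]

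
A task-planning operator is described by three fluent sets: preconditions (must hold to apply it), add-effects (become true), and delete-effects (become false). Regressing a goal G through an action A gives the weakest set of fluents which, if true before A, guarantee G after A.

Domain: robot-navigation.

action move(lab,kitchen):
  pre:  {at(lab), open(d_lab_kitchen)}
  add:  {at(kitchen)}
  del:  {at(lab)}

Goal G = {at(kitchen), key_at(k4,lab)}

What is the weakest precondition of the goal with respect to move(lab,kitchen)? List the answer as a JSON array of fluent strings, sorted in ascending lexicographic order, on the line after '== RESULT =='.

Compute (G \ add) ∪ pre:
  G ∩ del = {}  (empty — regression defined)
  G \ add = {at(kitchen), key_at(k4,lab)} \ {at(kitchen)} = {key_at(k4,lab)}
  ∪ pre   = {key_at(k4,lab)} ∪ {at(lab), open(d_lab_kitchen)}
          = {at(lab), key_at(k4,lab), open(d_lab_kitchen)}

== RESULT ==
["at(lab)", "key_at(k4,lab)", "open(d_lab_kitchen)"]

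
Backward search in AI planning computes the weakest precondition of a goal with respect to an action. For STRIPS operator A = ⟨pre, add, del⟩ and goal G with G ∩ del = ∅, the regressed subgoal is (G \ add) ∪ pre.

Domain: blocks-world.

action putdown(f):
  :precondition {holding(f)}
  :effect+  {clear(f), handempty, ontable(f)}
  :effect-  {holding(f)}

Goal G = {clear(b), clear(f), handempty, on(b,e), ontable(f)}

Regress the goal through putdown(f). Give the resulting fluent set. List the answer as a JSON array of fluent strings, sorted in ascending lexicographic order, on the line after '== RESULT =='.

Compute (G \ add) ∪ pre:
  G ∩ del = {}  (empty — regression defined)
  G \ add = {clear(b), clear(f), handempty, on(b,e), ontable(f)} \ {clear(f), handempty, ontable(f)} = {clear(b), on(b,e)}
  ∪ pre   = {clear(b), on(b,e)} ∪ {holding(f)}
          = {clear(b), holding(f), on(b,e)}

== RESULT ==
["clear(b)", "holding(f)", "on(b,e)"]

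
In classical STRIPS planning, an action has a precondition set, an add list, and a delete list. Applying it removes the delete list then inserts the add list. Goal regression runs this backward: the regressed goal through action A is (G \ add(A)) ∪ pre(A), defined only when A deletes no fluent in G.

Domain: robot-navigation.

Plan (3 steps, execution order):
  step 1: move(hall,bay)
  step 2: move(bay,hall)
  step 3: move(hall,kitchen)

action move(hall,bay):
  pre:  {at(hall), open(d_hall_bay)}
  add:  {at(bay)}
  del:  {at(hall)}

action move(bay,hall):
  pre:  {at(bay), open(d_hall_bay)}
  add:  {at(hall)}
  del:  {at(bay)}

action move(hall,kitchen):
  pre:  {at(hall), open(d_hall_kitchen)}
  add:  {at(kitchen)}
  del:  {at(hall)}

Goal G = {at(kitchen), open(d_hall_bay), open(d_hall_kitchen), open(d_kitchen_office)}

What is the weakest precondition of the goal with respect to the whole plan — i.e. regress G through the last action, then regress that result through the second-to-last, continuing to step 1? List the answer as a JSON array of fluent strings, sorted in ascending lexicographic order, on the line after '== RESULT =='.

Work backward from the goal:
  through step 3 (move(hall,kitchen)): drop {at(kitchen)}, keep {open(d_hall_bay), open(d_hall_kitchen), open(d_kitchen_office)}, require {at(hall), open(d_hall_kitchen)}
    → {at(hall), open(d_hall_bay), open(d_hall_kitchen), open(d_kitchen_office)}
  through step 2 (move(bay,hall)): drop {at(hall)}, keep {open(d_hall_bay), open(d_hall_kitchen), open(d_kitchen_office)}, require {at(bay), open(d_hall_bay)}
    → {at(bay), open(d_hall_bay), open(d_hall_kitchen), open(d_kitchen_office)}
  through step 1 (move(hall,bay)): drop {at(bay)}, keep {open(d_hall_bay), open(d_hall_kitchen), open(d_kitchen_office)}, require {at(hall), open(d_hall_bay)}
    → {at(hall), open(d_hall_bay), open(d_hall_kitchen), open(d_kitchen_office)}

== RESULT ==
["at(hall)", "open(d_hall_bay)", "open(d_hall_kitchen)", "open(d_kitchen_office)"]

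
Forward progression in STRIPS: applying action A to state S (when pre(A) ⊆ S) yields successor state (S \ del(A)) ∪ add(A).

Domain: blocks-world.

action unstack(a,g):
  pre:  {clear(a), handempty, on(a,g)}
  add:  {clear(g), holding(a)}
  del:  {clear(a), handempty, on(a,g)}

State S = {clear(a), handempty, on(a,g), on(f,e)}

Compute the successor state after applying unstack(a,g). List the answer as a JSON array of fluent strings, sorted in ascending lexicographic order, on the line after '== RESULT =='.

Compute (S \ del) ∪ add:
  pre ⊆ S: {clear(a), handempty, on(a,g)} ⊆ S  — applicable
  S \ del = {on(f,e)}
  ∪ add   = {clear(g), holding(a), on(f,e)}

== RESULT ==
["clear(g)", "holding(a)", "on(f,e)"]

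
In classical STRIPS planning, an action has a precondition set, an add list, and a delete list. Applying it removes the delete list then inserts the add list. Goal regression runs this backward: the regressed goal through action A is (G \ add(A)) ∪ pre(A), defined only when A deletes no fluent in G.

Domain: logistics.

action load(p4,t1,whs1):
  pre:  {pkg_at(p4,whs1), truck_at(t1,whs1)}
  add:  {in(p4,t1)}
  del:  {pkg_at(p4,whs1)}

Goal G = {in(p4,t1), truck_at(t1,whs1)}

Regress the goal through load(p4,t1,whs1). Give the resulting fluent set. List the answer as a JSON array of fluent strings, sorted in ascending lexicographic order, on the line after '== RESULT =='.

Compute (G \ add) ∪ pre:
  G ∩ del = {}  (empty — regression defined)
  G \ add = {in(p4,t1), truck_at(t1,whs1)} \ {in(p4,t1)} = {truck_at(t1,whs1)}
  ∪ pre   = {truck_at(t1,whs1)} ∪ {pkg_at(p4,whs1), truck_at(t1,whs1)}
          = {pkg_at(p4,whs1), truck_at(t1,whs1)}

== RESULT ==
["pkg_at(p4,whs1)", "truck_at(t1,whs1)"]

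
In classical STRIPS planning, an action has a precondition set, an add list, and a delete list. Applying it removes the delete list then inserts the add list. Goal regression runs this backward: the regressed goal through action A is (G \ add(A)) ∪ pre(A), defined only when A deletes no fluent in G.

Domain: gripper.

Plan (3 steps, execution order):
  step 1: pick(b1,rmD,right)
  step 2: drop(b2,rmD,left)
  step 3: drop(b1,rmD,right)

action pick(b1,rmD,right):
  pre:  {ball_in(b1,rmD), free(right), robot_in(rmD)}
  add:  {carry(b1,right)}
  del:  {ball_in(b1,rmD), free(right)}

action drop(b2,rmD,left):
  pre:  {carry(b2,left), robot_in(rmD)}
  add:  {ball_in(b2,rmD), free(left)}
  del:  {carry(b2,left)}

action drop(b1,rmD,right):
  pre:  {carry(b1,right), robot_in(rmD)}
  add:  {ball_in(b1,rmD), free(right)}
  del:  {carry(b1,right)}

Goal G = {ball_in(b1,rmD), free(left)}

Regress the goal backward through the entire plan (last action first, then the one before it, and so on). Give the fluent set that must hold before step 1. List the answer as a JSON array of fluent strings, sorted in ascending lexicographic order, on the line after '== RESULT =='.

Work backward from the goal:
  through step 3 (drop(b1,rmD,right)): drop {ball_in(b1,rmD)}, keep {free(left)}, require {carry(b1,right), robot_in(rmD)}
    → {carry(b1,right), free(left), robot_in(rmD)}
  through step 2 (drop(b2,rmD,left)): drop {free(left)}, keep {carry(b1,right), robot_in(rmD)}, require {carry(b2,left), robot_in(rmD)}
    → {carry(b1,right), carry(b2,left), robot_in(rmD)}
  through step 1 (pick(b1,rmD,right)): drop {carry(b1,right)}, keep {carry(b2,left), robot_in(rmD)}, require {ball_in(b1,rmD), free(right), robot_in(rmD)}
    → {ball_in(b1,rmD), carry(b2,left), free(right), robot_in(rmD)}

== RESULT ==
["ball_in(b1,rmD)", "carry(b2,left)", "free(right)", "robot_in(rmD)"]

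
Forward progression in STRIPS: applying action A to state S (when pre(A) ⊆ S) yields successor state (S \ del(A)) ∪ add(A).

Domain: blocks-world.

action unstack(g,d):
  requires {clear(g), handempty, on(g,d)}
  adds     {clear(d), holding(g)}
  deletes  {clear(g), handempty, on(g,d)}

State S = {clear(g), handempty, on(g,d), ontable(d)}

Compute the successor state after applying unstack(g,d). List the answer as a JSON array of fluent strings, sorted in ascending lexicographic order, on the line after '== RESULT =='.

Progress:
  pre ⊆ S: {clear(g), handempty, on(g,d)} ⊆ S  — applicable
  S \ del = {ontable(d)}
  ∪ add   = {clear(d), holding(g), ontable(d)}

== RESULT ==
["clear(d)", "holding(g)", "ontable(d)"]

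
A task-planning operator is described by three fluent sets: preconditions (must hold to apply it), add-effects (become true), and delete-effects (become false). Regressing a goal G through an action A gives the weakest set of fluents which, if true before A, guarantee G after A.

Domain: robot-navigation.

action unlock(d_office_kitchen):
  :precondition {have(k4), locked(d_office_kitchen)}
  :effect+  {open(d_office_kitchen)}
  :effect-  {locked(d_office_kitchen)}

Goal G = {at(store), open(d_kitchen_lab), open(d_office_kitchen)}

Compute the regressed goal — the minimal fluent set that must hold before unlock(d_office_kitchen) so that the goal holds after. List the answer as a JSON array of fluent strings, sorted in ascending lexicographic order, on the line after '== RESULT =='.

Compute (G \ add) ∪ pre:
  G ∩ del = {}  (empty — regression defined)
  G \ add = {at(store), open(d_kitchen_lab), open(d_office_kitchen)} \ {open(d_office_kitchen)} = {at(store), open(d_kitchen_lab)}
  ∪ pre   = {at(store), open(d_kitchen_lab)} ∪ {have(k4), locked(d_office_kitchen)}
          = {at(store), have(k4), locked(d_office_kitchen), open(d_kitchen_lab)}

== RESULT ==
["at(store)", "have(k4)", "locked(d_office_kitchen)", "open(d_kitchen_lab)"]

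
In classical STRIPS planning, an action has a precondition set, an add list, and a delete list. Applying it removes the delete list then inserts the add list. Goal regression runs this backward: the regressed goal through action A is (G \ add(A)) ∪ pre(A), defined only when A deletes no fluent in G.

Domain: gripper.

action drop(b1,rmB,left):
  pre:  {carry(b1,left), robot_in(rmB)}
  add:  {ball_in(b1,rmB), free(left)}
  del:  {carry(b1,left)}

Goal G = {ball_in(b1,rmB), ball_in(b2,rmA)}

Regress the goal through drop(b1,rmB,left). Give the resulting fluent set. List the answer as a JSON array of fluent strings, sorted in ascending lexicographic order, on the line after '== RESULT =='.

Compute (G \ add) ∪ pre:
  G ∩ del = {}  (empty — regression defined)
  G \ add = {ball_in(b1,rmB), ball_in(b2,rmA)} \ {ball_in(b1,rmB), free(left)} = {ball_in(b2,rmA)}
  ∪ pre   = {ball_in(b2,rmA)} ∪ {carry(b1,left), robot_in(rmB)}
          = {ball_in(b2,rmA), carry(b1,left), robot_in(rmB)}

== RESULT ==
["ball_in(b2,rmA)", "carry(b1,left)", "robot_in(rmB)"]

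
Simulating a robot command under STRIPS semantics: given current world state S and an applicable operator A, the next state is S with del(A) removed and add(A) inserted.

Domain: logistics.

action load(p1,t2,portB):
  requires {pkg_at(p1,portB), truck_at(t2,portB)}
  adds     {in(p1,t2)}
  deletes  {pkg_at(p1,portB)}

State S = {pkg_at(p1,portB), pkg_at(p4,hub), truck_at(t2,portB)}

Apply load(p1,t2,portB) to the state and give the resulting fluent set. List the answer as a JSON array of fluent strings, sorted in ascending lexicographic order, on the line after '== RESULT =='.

Compute (S \ del) ∪ add:
  pre ⊆ S: {pkg_at(p1,portB), truck_at(t2,portB)} ⊆ S  — applicable
  S \ del = {pkg_at(p4,hub), truck_at(t2,portB)}
  ∪ add   = {in(p1,t2), pkg_at(p4,hub), truck_at(t2,portB)}

== RESULT ==
["in(p1,t2)", "pkg_at(p4,hub)", "truck_at(t2,portB)"]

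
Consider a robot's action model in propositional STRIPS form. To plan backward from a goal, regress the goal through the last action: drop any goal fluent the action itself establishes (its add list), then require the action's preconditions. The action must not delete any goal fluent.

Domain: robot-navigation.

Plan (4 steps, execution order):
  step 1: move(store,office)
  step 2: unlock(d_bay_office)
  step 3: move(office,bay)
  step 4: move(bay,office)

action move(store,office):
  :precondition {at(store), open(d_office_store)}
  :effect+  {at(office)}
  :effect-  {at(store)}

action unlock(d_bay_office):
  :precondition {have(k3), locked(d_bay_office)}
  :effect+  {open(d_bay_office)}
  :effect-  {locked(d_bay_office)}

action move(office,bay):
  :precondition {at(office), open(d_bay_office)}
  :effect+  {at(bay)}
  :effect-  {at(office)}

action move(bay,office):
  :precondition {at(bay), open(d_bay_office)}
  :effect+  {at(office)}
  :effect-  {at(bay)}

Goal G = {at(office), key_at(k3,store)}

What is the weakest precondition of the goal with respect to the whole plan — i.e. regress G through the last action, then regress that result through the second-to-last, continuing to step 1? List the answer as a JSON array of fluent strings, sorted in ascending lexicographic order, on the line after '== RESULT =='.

Work backward from the goal:
  through step 4 (move(bay,office)): drop {at(office)}, keep {key_at(k3,store)}, require {at(bay), open(d_bay_office)}
    → {at(bay), key_at(k3,store), open(d_bay_office)}
  through step 3 (move(office,bay)): drop {at(bay)}, keep {key_at(k3,store), open(d_bay_office)}, require {at(office), open(d_bay_office)}
    → {at(office), key_at(k3,store), open(d_bay_office)}
  through step 2 (unlock(d_bay_office)): drop {open(d_bay_office)}, keep {at(office), key_at(k3,store)}, require {have(k3), locked(d_bay_office)}
    → {at(office), have(k3), key_at(k3,store), locked(d_bay_office)}
  through step 1 (move(store,office)): drop {at(office)}, keep {have(k3), key_at(k3,store), locked(d_bay_office)}, require {at(store), open(d_office_store)}
    → {at(store), have(k3), key_at(k3,store), locked(d_bay_office), open(d_office_store)}

== RESULT ==
["at(store)", "have(k3)", "key_at(k3,store)", "locked(d_bay_office)", "open(d_office_store)"]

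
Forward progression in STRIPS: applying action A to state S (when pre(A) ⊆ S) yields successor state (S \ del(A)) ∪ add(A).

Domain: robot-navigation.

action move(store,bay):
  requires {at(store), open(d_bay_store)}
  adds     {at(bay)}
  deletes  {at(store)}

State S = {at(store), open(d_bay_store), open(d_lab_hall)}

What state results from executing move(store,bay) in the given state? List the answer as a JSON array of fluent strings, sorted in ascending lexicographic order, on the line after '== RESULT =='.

Progress:
  pre ⊆ S: {at(store), open(d_bay_store)} ⊆ S  — applicable
  S \ del = {open(d_bay_store), open(d_lab_hall)}
  ∪ add   = {at(bay), open(d_bay_store), open(d_lab_hall)}

== RESULT ==
["at(bay)", "open(d_bay_store)", "open(d_lab_hall)"]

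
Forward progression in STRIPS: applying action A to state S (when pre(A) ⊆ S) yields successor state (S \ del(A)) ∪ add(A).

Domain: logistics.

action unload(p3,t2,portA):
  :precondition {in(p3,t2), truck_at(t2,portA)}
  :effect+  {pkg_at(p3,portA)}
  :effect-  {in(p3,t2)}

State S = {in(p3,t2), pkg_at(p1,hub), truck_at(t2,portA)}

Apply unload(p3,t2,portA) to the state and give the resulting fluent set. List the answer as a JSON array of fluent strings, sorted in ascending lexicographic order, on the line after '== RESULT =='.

Compute (S \ del) ∪ add:
  pre ⊆ S: {in(p3,t2), truck_at(t2,portA)} ⊆ S  — applicable
  S \ del = {pkg_at(p1,hub), truck_at(t2,portA)}
  ∪ add   = {pkg_at(p1,hub), pkg_at(p3,portA), truck_at(t2,portA)}

== RESULT ==
["pkg_at(p1,hub)", "pkg_at(p3,portA)", "truck_at(t2,portA)"]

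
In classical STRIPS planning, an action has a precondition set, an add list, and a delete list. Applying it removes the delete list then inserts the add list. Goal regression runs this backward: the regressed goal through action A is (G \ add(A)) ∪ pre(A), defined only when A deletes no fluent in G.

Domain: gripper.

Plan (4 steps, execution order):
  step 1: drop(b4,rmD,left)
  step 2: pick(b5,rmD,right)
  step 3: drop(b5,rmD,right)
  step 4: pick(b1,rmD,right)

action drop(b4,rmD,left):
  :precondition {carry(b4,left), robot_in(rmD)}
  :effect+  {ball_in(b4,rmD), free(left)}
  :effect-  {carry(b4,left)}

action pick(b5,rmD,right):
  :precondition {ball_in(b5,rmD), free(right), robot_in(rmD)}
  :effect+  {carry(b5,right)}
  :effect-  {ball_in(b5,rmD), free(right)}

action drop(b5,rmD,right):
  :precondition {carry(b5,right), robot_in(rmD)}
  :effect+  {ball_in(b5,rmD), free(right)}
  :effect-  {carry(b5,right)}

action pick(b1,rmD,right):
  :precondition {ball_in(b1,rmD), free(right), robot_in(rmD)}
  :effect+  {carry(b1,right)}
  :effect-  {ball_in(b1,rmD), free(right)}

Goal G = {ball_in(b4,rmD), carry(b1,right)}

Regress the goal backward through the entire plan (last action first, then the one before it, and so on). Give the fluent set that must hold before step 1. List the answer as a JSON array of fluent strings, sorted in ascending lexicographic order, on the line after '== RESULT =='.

Regress step by step:
  through step 4 (pick(b1,rmD,right)): drop {carry(b1,right)}, keep {ball_in(b4,rmD)}, require {ball_in(b1,rmD), free(right), robot_in(rmD)}
    → {ball_in(b1,rmD), ball_in(b4,rmD), free(right), robot_in(rmD)}
  through step 3 (drop(b5,rmD,right)): drop {free(right)}, keep {ball_in(b1,rmD), ball_in(b4,rmD), robot_in(rmD)}, require {carry(b5,right), robot_in(rmD)}
    → {ball_in(b1,rmD), ball_in(b4,rmD), carry(b5,right), robot_in(rmD)}
  through step 2 (pick(b5,rmD,right)): drop {carry(b5,right)}, keep {ball_in(b1,rmD), ball_in(b4,rmD), robot_in(rmD)}, require {ball_in(b5,rmD), free(right), robot_in(rmD)}
    → {ball_in(b1,rmD), ball_in(b4,rmD), ball_in(b5,rmD), free(right), robot_in(rmD)}
  through step 1 (drop(b4,rmD,left)): drop {ball_in(b4,rmD)}, keep {ball_in(b1,rmD), ball_in(b5,rmD), free(right), robot_in(rmD)}, require {carry(b4,left), robot_in(rmD)}
    → {ball_in(b1,rmD), ball_in(b5,rmD), carry(b4,left), free(right), robot_in(rmD)}

== RESULT ==
["ball_in(b1,rmD)", "ball_in(b5,rmD)", "carry(b4,left)", "free(right)", "robot_in(rmD)"]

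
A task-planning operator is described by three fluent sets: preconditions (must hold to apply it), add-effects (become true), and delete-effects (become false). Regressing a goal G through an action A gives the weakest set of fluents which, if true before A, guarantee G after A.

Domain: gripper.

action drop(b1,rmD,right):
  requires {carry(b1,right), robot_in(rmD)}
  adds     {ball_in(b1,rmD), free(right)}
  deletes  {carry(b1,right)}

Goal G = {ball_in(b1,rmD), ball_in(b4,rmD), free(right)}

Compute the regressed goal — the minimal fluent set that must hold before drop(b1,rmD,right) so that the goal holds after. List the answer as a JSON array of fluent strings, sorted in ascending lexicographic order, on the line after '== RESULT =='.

Compute (G \ add) ∪ pre:
  G ∩ del = {}  (empty — regression defined)
  G \ add = {ball_in(b1,rmD), ball_in(b4,rmD), free(right)} \ {ball_in(b1,rmD), free(right)} = {ball_in(b4,rmD)}
  ∪ pre   = {ball_in(b4,rmD)} ∪ {carry(b1,right), robot_in(rmD)}
          = {ball_in(b4,rmD), carry(b1,right), robot_in(rmD)}

== RESULT ==
["ball_in(b4,rmD)", "carry(b1,right)", "robot_in(rmD)"]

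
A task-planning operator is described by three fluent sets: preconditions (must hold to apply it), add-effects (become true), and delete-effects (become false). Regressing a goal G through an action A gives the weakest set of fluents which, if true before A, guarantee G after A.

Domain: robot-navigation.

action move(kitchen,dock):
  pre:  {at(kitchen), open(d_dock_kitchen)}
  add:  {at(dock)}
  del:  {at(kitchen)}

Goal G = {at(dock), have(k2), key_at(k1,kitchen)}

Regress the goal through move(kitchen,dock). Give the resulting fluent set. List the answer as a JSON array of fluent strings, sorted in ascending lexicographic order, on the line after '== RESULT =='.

Compute (G \ add) ∪ pre:
  G ∩ del = {}  (empty — regression defined)
  G \ add = {at(dock), have(k2), key_at(k1,kitchen)} \ {at(dock)} = {have(k2), key_at(k1,kitchen)}
  ∪ pre   = {have(k2), key_at(k1,kitchen)} ∪ {at(kitchen), open(d_dock_kitchen)}
          = {at(kitchen), have(k2), key_at(k1,kitchen), open(d_dock_kitchen)}

== RESULT ==
["at(kitchen)", "have(k2)", "key_at(k1,kitchen)", "open(d_dock_kitchen)"]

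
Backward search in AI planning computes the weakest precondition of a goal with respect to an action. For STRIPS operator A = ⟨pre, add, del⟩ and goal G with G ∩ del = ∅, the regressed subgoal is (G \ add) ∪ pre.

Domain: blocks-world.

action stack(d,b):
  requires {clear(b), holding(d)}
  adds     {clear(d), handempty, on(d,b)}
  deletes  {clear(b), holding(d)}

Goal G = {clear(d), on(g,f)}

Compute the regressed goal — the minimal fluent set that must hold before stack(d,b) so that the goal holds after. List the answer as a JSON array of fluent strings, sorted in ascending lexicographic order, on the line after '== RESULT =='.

Compute (G \ add) ∪ pre:
  G ∩ del = {}  (empty — regression defined)
  G \ add = {clear(d), on(g,f)} \ {clear(d), handempty, on(d,b)} = {on(g,f)}
  ∪ pre   = {on(g,f)} ∪ {clear(b), holding(d)}
          = {clear(b), holding(d), on(g,f)}

== RESULT ==
["clear(b)", "holding(d)", "on(g,f)"]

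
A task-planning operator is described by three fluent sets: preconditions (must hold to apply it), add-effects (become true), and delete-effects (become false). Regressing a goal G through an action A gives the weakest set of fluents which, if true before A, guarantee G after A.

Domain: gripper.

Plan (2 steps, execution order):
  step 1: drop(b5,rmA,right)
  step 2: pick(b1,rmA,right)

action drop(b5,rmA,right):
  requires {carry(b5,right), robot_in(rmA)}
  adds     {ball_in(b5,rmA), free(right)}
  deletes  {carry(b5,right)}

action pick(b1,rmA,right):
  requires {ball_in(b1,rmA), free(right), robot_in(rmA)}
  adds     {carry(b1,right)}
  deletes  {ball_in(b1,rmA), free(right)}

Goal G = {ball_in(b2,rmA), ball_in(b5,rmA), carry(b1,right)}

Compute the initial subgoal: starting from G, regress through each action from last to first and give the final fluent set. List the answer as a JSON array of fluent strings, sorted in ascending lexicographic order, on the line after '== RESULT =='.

Work backward from the goal:
  through step 2 (pick(b1,rmA,right)): drop {carry(b1,right)}, keep {ball_in(b2,rmA), ball_in(b5,rmA)}, require {ball_in(b1,rmA), free(right), robot_in(rmA)}
    → {ball_in(b1,rmA), ball_in(b2,rmA), ball_in(b5,rmA), free(right), robot_in(rmA)}
  through step 1 (drop(b5,rmA,right)): drop {ball_in(b5,rmA), free(right)}, keep {ball_in(b1,rmA), ball_in(b2,rmA), robot_in(rmA)}, require {carry(b5,right), robot_in(rmA)}
    → {ball_in(b1,rmA), ball_in(b2,rmA), carry(b5,right), robot_in(rmA)}

== RESULT ==
["ball_in(b1,rmA)", "ball_in(b2,rmA)", "carry(b5,right)", "robot_in(rmA)"]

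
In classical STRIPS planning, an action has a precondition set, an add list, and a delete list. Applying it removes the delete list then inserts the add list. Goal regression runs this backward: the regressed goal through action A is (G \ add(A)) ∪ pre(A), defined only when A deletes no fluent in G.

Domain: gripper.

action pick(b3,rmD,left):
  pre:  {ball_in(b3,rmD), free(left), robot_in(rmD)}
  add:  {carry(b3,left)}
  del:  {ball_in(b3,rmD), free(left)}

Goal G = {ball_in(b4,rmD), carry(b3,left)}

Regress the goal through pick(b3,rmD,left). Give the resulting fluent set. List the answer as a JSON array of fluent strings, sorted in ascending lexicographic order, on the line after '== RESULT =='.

Compute (G \ add) ∪ pre:
  G ∩ del = {}  (empty — regression defined)
  G \ add = {ball_in(b4,rmD), carry(b3,left)} \ {carry(b3,left)} = {ball_in(b4,rmD)}
  ∪ pre   = {ball_in(b4,rmD)} ∪ {ball_in(b3,rmD), free(left), robot_in(rmD)}
          = {ball_in(b3,rmD), ball_in(b4,rmD), free(left), robot_in(rmD)}

== RESULT ==
["ball_in(b3,rmD)", "ball_in(b4,rmD)", "free(left)", "robot_in(rmD)"]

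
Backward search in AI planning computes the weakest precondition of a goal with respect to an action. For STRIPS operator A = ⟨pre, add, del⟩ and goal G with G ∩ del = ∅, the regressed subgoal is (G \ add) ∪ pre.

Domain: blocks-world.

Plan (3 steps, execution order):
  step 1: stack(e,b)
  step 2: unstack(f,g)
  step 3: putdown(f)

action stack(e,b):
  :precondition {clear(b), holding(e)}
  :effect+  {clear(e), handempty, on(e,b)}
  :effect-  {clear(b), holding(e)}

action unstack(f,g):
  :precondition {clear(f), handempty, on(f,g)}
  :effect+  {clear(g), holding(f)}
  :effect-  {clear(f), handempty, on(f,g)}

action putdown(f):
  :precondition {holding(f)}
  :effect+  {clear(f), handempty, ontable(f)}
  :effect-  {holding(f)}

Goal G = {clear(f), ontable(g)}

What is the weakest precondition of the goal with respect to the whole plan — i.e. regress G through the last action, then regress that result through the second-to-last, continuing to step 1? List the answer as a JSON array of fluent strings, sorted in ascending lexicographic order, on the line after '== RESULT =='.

Regress step by step:
  through step 3 (putdown(f)): drop {clear(f)}, keep {ontable(g)}, require {holding(f)}
    → {holding(f), ontable(g)}
  through step 2 (unstack(f,g)): drop {holding(f)}, keep {ontable(g)}, require {clear(f), handempty, on(f,g)}
    → {clear(f), handempty, on(f,g), ontable(g)}
  through step 1 (stack(e,b)): drop {handempty}, keep {clear(f), on(f,g), ontable(g)}, require {clear(b), holding(e)}
    → {clear(b), clear(f), holding(e), on(f,g), ontable(g)}

== RESULT ==
["clear(b)", "clear(f)", "holding(e)", "on(f,g)", "ontable(g)"]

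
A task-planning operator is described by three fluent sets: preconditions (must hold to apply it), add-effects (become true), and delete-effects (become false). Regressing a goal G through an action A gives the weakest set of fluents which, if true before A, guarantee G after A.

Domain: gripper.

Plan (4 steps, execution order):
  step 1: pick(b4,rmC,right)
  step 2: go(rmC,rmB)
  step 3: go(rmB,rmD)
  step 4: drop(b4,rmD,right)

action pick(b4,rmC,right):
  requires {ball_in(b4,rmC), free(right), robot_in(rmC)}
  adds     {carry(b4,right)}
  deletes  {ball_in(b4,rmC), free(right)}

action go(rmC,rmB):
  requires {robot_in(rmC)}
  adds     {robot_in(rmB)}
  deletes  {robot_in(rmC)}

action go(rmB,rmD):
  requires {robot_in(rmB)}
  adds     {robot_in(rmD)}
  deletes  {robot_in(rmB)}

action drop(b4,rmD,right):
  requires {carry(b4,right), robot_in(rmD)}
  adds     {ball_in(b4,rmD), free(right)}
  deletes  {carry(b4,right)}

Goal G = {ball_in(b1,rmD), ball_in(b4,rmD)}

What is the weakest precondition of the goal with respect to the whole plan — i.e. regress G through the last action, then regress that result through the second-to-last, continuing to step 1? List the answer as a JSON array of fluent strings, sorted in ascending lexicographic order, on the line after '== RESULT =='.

Work backward from the goal:
  through step 4 (drop(b4,rmD,right)): drop {ball_in(b4,rmD)}, keep {ball_in(b1,rmD)}, require {carry(b4,right), robot_in(rmD)}
    → {ball_in(b1,rmD), carry(b4,right), robot_in(rmD)}
  through step 3 (go(rmB,rmD)): drop {robot_in(rmD)}, keep {ball_in(b1,rmD), carry(b4,right)}, require {robot_in(rmB)}
    → {ball_in(b1,rmD), carry(b4,right), robot_in(rmB)}
  through step 2 (go(rmC,rmB)): drop {robot_in(rmB)}, keep {ball_in(b1,rmD), carry(b4,right)}, require {robot_in(rmC)}
    → {ball_in(b1,rmD), carry(b4,right), robot_in(rmC)}
  through step 1 (pick(b4,rmC,right)): drop {carry(b4,right)}, keep {ball_in(b1,rmD), robot_in(rmC)}, require {ball_in(b4,rmC), free(right), robot_in(rmC)}
    → {ball_in(b1,rmD), ball_in(b4,rmC), free(right), robot_in(rmC)}

== RESULT ==
["ball_in(b1,rmD)", "ball_in(b4,rmC)", "free(right)", "robot_in(rmC)"]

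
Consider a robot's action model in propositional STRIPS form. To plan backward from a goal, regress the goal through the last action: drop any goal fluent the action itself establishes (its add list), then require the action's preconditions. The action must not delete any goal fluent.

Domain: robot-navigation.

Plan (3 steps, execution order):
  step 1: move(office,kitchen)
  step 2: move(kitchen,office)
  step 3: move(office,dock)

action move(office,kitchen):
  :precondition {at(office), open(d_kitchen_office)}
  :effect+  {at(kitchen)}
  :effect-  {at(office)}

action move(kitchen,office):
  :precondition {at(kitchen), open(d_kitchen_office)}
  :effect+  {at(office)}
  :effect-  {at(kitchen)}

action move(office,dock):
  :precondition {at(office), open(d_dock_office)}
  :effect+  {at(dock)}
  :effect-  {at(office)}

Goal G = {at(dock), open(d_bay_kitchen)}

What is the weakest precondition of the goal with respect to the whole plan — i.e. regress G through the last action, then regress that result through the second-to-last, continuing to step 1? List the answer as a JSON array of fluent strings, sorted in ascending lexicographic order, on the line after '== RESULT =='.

Regress step by step:
  through step 3 (move(office,dock)): drop {at(dock)}, keep {open(d_bay_kitchen)}, require {at(office), open(d_dock_office)}
    → {at(office), open(d_bay_kitchen), open(d_dock_office)}
  through step 2 (move(kitchen,office)): drop {at(office)}, keep {open(d_bay_kitchen), open(d_dock_office)}, require {at(kitchen), open(d_kitchen_office)}
    → {at(kitchen), open(d_bay_kitchen), open(d_dock_office), open(d_kitchen_office)}
  through step 1 (move(office,kitchen)): drop {at(kitchen)}, keep {open(d_bay_kitchen), open(d_dock_office), open(d_kitchen_office)}, require {at(office), open(d_kitchen_office)}
    → {at(office), open(d_bay_kitchen), open(d_dock_office), open(d_kitchen_office)}

== RESULT ==
["at(office)", "open(d_bay_kitchen)", "open(d_dock_office)", "open(d_kitchen_office)"]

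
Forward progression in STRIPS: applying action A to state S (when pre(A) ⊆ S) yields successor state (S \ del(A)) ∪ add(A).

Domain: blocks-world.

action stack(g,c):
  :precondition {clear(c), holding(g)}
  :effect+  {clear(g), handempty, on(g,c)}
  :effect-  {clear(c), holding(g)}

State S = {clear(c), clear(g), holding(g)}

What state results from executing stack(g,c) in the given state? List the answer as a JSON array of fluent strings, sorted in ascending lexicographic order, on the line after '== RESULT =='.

Progress:
  pre ⊆ S: {clear(c), holding(g)} ⊆ S  — applicable
  S \ del = {clear(g)}
  ∪ add   = {clear(g), handempty, on(g,c)}

== RESULT ==
["clear(g)", "handempty", "on(g,c)"]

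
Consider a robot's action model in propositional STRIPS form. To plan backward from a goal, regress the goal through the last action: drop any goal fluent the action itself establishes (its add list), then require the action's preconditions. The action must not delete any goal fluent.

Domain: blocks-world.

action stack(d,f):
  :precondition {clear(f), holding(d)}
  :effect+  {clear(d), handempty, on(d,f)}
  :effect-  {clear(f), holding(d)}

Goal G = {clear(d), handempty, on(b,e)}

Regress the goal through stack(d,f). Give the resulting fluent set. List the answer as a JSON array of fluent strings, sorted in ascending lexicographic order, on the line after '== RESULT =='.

Compute (G \ add) ∪ pre:
  G ∩ del = {}  (empty — regression defined)
  G \ add = {clear(d), handempty, on(b,e)} \ {clear(d), handempty, on(d,f)} = {on(b,e)}
  ∪ pre   = {on(b,e)} ∪ {clear(f), holding(d)}
          = {clear(f), holding(d), on(b,e)}

== RESULT ==
["clear(f)", "holding(d)", "on(b,e)"]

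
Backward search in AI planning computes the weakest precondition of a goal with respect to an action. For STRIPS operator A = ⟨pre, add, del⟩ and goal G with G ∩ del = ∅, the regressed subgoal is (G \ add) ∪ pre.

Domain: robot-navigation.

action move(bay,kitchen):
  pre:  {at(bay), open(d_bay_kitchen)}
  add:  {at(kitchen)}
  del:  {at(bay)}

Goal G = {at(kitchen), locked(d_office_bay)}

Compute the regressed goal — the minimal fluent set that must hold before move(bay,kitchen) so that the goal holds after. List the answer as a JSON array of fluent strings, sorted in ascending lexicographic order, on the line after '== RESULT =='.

Regress:
  G ∩ del = {}  (empty — regression defined)
  G \ add = {at(kitchen), locked(d_office_bay)} \ {at(kitchen)} = {locked(d_office_bay)}
  ∪ pre   = {locked(d_office_bay)} ∪ {at(bay), open(d_bay_kitchen)}
          = {at(bay), locked(d_office_bay), open(d_bay_kitchen)}

== RESULT ==
["at(bay)", "locked(d_office_bay)", "open(d_bay_kitchen)"]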